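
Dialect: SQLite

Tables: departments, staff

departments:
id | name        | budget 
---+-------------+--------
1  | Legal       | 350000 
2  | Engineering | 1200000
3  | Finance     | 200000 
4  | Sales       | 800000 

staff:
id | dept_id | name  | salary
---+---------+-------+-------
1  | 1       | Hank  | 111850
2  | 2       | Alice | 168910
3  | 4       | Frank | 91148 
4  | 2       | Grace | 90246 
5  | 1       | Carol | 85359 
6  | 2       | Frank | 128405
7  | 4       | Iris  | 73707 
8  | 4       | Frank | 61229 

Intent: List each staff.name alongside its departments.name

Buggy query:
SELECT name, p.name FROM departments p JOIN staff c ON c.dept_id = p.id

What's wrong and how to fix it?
Bug: 'name' exists in both joined tables, so the database can't tell which one is meant

Fix: Qualify the column with its table alias (c.name)

Corrected query:
SELECT c.name, p.name FROM departments p JOIN staff c ON c.dept_id = p.id

Result:
name  | name       
------+------------
Hank  | Legal      
Alice | Engineering
Frank | Sales      
Grace | Engineering
Carol | Legal      
Frank | Engineering
Iris  | Sales      
Frank | Sales      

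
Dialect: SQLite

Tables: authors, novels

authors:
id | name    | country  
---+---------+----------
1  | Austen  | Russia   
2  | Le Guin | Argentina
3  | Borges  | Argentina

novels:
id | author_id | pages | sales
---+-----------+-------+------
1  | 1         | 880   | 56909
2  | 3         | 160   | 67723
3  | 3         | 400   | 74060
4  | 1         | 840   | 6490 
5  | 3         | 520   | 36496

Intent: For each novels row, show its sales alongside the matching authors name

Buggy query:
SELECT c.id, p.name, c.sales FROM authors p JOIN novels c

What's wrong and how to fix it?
Bug: JOIN with no ON clause produces a cartesian product; every novels row pairs with every authors row

Fix: Add ON c.author_id = p.id to the JOIN

Corrected query:
SELECT c.id, p.name, c.sales FROM authors p JOIN novels c ON c.author_id = p.id

Result:
id | name   | sales
---+--------+------
1  | Austen | 56909
2  | Borges | 67723
3  | Borges | 74060
4  | Austen | 6490 
5  | Borges | 36496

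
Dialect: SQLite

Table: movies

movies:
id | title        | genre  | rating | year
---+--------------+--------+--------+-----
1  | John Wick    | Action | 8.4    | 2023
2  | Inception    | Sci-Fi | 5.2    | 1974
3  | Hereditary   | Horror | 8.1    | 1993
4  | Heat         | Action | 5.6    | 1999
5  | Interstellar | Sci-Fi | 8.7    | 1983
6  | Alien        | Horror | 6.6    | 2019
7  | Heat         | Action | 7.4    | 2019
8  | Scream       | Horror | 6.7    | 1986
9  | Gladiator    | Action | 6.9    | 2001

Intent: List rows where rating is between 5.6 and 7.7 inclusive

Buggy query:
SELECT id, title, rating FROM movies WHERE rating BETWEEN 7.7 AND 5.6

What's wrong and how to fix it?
Bug: The bounds are reversed; BETWEEN a AND b requires a <= b to match anything

Fix: Swap the bounds so the smaller value comes first

Corrected query:
SELECT id, title, rating FROM movies WHERE rating BETWEEN 5.6 AND 7.7

Result:
id | title     | rating
---+-----------+-------
4  | Heat      | 5.6   
6  | Alien     | 6.6   
7  | Heat      | 7.4   
8  | Scream    | 6.7   
9  | Gladiator | 6.9   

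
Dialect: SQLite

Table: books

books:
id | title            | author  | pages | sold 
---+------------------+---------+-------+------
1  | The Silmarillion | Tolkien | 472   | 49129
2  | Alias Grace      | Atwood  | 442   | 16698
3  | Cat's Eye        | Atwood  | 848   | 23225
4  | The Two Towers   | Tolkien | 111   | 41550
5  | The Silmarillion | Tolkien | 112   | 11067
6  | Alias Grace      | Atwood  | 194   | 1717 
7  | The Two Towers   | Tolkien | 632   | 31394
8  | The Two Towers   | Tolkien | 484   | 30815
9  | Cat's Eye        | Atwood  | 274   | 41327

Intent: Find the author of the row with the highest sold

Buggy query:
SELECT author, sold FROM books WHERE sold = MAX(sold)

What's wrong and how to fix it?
Bug: MAX(sold) is an aggregate and cannot be used directly in WHERE

Fix: Wrap MAX in a scalar subquery so WHERE compares against a single value

Corrected query:
SELECT author, sold FROM books WHERE sold = (SELECT MAX(sold) FROM books)

Result:
author  | sold 
--------+------
Tolkien | 49129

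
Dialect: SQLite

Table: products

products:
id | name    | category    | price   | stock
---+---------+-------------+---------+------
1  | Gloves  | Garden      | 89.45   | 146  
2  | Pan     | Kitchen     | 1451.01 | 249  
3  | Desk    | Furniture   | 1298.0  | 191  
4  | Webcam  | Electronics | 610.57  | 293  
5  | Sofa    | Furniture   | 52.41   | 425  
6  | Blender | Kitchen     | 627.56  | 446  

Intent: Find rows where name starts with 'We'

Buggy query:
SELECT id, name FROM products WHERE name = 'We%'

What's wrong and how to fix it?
Bug: '=' compares the literal string including the % character; pattern matching needs LIKE

Fix: Replace '=' with LIKE so 'We%' is treated as a pattern

Corrected query:
SELECT id, name FROM products WHERE name LIKE 'We%'

Result:
id | name  
---+-------
4  | Webcam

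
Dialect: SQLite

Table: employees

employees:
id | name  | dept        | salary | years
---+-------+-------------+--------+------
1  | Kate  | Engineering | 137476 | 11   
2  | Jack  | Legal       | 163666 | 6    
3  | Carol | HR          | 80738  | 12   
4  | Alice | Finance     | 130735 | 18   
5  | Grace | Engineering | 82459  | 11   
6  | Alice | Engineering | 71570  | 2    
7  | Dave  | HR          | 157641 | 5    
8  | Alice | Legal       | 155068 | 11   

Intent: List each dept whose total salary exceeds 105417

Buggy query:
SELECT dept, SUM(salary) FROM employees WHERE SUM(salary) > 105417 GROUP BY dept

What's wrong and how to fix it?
Bug: WHERE runs before GROUP BY, so aggregates aren't available there

Fix: Move the aggregate condition to a HAVING clause

Corrected query:
SELECT dept, SUM(salary) FROM employees GROUP BY dept HAVING SUM(salary) > 105417

Result:
dept        | SUM(salary)
------------+------------
Engineering | 291505     
Finance     | 130735     
HR          | 238379     
Legal       | 318734     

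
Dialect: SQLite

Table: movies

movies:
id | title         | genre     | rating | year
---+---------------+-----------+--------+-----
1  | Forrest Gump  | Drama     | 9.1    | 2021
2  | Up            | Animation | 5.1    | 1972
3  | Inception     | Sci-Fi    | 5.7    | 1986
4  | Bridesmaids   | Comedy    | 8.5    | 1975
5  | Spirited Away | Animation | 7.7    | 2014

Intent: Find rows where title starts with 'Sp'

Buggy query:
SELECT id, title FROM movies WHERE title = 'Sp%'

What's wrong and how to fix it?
Bug: '=' compares the literal string including the % character; pattern matching needs LIKE

Fix: Replace '=' with LIKE so 'Sp%' is treated as a pattern

Corrected query:
SELECT id, title FROM movies WHERE title LIKE 'Sp%'

Result:
id | title        
---+--------------
5  | Spirited Away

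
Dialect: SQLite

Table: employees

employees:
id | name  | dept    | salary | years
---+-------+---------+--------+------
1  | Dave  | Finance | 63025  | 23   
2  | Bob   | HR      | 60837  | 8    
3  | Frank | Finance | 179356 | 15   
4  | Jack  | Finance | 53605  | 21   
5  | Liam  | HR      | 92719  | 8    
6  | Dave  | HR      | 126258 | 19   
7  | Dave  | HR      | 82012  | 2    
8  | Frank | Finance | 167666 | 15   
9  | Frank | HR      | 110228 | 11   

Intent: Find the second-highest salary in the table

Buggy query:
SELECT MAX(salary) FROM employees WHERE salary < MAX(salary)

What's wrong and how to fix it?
Bug: MAX(salary) on the right of the comparison is an aggregate-in-WHERE error

Fix: Compute the overall MAX in a subquery, then take MAX of rows below it

Corrected query:
SELECT MAX(salary) FROM employees WHERE salary < (SELECT MAX(salary) FROM employees)

Result:
MAX(salary)
-----------
167666     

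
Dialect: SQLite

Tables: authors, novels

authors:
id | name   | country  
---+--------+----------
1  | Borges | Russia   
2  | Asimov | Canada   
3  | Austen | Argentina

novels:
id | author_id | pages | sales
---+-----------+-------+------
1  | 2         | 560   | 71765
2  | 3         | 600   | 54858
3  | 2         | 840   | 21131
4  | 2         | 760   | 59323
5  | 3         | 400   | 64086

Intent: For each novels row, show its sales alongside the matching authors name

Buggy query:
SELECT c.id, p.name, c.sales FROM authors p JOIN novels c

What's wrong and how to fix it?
Bug: Missing join condition: each novels row is matched to all authors rows instead of just its own

Fix: Add ON c.author_id = p.id to the JOIN

Corrected query:
SELECT c.id, p.name, c.sales FROM authors p JOIN novels c ON c.author_id = p.id

Result:
id | name   | sales
---+--------+------
1  | Asimov | 71765
2  | Austen | 54858
3  | Asimov | 21131
4  | Asimov | 59323
5  | Austen | 64086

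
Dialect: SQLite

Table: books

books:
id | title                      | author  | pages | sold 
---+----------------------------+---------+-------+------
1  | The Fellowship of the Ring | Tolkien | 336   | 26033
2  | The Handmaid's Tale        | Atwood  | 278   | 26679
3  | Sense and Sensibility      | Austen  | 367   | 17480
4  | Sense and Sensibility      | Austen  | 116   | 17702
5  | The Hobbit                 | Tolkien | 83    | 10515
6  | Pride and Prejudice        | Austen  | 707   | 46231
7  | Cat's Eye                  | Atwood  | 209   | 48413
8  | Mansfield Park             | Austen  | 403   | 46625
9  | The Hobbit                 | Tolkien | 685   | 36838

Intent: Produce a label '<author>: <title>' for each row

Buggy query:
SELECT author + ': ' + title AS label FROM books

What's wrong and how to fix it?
Bug: '+' is numeric addition; on text columns SQLite converts them to 0 instead of concatenating

Fix: Replace + with || to concatenate text

Corrected query:
SELECT author || ': ' || title AS label FROM books

Result:
label                              
-----------------------------------
Tolkien: The Fellowship of the Ring
Atwood: The Handmaid's Tale        
Austen: Sense and Sensibility      
Austen: Sense and Sensibility      
Tolkien: The Hobbit                
Austen: Pride and Prejudice        
Atwood: Cat's Eye                  
Austen: Mansfield Park             
Tolkien: The Hobbit                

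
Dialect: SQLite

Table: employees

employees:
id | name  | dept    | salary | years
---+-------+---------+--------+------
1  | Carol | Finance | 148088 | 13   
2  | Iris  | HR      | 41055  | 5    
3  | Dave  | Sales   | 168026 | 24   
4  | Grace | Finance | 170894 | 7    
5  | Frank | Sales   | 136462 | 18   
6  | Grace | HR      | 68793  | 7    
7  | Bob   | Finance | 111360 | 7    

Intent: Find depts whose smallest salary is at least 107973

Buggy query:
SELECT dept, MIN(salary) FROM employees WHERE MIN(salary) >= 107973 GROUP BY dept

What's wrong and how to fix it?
Bug: Aggregates like MIN are computed per group after WHERE runs

Fix: Replace WHERE with HAVING after the GROUP BY

Corrected query:
SELECT dept, MIN(salary) FROM employees GROUP BY dept HAVING MIN(salary) >= 107973

Result:
dept    | MIN(salary)
--------+------------
Finance | 111360     
Sales   | 136462     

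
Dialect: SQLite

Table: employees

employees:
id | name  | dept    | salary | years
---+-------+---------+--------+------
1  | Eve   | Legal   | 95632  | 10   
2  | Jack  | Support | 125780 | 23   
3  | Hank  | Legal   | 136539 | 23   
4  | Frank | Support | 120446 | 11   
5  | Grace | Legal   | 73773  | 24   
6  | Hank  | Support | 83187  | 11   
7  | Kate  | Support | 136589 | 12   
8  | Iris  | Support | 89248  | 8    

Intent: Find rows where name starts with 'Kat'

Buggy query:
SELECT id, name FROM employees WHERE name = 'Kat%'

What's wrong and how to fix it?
Bug: Wildcards only work with LIKE; '=' treats '%' as a literal character

Fix: Replace '=' with LIKE so 'Kat%' is treated as a pattern

Corrected query:
SELECT id, name FROM employees WHERE name LIKE 'Kat%'

Result:
id | name
---+-----
7  | Kate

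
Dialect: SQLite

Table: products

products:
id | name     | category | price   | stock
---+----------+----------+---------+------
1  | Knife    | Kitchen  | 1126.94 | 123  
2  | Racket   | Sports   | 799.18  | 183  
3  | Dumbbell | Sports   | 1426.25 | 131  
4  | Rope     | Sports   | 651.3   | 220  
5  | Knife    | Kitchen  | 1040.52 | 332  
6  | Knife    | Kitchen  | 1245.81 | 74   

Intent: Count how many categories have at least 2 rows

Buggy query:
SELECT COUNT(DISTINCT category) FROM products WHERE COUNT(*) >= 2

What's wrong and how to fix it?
Bug: WHERE filters individual rows, not groups, so a group-level COUNT is invalid there

Fix: Use a subquery that GROUPs and filters with HAVING, then count its rows

Corrected query:
SELECT COUNT(*) FROM (SELECT category FROM products GROUP BY category HAVING COUNT(*) >= 2)

Result:
COUNT(*)
--------
2       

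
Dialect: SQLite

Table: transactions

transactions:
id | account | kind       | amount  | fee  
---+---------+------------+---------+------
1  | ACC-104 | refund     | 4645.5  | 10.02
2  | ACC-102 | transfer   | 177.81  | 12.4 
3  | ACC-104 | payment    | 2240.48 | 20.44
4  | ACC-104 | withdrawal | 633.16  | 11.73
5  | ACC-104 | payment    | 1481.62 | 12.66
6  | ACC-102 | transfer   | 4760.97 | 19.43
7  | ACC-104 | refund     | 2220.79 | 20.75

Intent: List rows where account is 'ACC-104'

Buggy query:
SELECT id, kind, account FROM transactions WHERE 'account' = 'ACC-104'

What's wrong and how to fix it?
Bug: Single quotes denote string literals in SQL; the column name is being compared as a constant string

Fix: Reference the column as account without single quotes

Corrected query:
SELECT id, kind, account FROM transactions WHERE account = 'ACC-104'

Result:
id | kind       | account
---+------------+--------
1  | refund     | ACC-104
3  | payment    | ACC-104
4  | withdrawal | ACC-104
5  | payment    | ACC-104
7  | refund     | ACC-104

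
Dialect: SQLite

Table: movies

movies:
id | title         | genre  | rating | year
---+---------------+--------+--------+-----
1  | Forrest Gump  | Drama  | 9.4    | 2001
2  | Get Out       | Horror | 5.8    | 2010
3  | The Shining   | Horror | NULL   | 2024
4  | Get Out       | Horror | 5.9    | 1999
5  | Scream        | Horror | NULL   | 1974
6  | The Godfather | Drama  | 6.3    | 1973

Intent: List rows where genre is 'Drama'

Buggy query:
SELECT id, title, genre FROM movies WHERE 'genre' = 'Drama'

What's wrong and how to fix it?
Bug: 'genre' in single quotes is a string literal, not the column; the comparison is literal-vs-literal and never true

Fix: Remove the quotes around the column name (or use double quotes for an identifier)

Corrected query:
SELECT id, title, genre FROM movies WHERE genre = 'Drama'

Result:
id | title         | genre
---+---------------+------
1  | Forrest Gump  | Drama
6  | The Godfather | Drama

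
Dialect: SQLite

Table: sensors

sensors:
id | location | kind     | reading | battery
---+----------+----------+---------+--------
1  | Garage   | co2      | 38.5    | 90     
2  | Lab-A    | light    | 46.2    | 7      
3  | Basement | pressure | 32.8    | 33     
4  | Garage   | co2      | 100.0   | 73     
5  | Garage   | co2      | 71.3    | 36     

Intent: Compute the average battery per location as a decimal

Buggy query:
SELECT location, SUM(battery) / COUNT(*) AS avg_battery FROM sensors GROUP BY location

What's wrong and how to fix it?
Bug: SUM(battery) and COUNT(*) are both integers; the division truncates the fractional part

Fix: Multiply by 1.0 (or CAST to REAL) to force floating-point division

Corrected query:
SELECT location, SUM(battery) * 1.0 / COUNT(*) AS avg_battery FROM sensors GROUP BY location

Result:
location | avg_battery
---------+------------
Basement | 33         
Garage   | 66.333333  
Lab-A    | 7          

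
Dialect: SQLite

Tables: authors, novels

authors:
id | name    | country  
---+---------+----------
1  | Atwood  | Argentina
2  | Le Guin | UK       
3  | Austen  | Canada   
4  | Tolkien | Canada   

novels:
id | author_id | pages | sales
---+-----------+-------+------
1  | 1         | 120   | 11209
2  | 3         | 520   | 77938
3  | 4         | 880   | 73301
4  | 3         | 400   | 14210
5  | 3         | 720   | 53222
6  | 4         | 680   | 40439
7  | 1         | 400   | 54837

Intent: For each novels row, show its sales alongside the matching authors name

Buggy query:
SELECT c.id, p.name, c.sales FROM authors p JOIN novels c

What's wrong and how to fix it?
Bug: JOIN with no ON clause produces a cartesian product; every novels row pairs with every authors row

Fix: Specify the join condition linking the foreign key to the parent id

Corrected query:
SELECT c.id, p.name, c.sales FROM authors p JOIN novels c ON c.author_id = p.id

Result:
id | name    | sales
---+---------+------
1  | Atwood  | 11209
2  | Austen  | 77938
3  | Tolkien | 73301
4  | Austen  | 14210
5  | Austen  | 53222
6  | Tolkien | 40439
7  | Atwood  | 54837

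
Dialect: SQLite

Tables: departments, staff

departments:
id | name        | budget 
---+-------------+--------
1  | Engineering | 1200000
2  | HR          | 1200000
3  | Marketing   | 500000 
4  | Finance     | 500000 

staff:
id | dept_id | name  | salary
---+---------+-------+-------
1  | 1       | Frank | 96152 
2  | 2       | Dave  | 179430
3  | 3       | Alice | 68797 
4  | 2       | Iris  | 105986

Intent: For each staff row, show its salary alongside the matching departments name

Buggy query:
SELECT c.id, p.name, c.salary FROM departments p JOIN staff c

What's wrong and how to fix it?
Bug: JOIN with no ON clause produces a cartesian product; every staff row pairs with every departments row

Fix: Specify the join condition linking the foreign key to the parent id

Corrected query:
SELECT c.id, p.name, c.salary FROM departments p JOIN staff c ON c.dept_id = p.id

Result:
id | name        | salary
---+-------------+-------
1  | Engineering | 96152 
2  | HR          | 179430
3  | Marketing   | 68797 
4  | HR          | 105986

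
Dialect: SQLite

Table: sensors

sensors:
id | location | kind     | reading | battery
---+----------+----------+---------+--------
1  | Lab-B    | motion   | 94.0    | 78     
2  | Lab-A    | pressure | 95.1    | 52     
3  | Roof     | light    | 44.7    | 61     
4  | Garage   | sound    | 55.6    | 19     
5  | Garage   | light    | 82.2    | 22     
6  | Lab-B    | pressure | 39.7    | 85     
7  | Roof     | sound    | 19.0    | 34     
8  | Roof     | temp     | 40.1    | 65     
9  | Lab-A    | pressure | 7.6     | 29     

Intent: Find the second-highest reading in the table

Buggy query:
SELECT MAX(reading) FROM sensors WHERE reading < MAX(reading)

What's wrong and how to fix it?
Bug: The inner MAX is an aggregate inside WHERE, which is not allowed

Fix: Compute the overall MAX in a subquery, then take MAX of rows below it

Corrected query:
SELECT MAX(reading) FROM sensors WHERE reading < (SELECT MAX(reading) FROM sensors)

Result:
MAX(reading)
------------
94          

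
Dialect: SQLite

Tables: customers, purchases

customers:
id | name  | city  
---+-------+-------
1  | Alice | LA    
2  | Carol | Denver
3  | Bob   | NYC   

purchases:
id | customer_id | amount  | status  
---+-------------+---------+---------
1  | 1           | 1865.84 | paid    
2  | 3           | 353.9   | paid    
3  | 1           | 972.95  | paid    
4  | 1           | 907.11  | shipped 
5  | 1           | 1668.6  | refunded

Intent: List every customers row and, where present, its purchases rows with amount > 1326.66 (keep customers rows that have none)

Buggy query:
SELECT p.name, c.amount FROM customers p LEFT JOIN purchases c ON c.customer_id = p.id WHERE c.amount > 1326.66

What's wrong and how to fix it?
Bug: Filtering c.amount in WHERE discards the NULL rows produced by LEFT JOIN, turning it into an inner join

Fix: Put 'c.amount > 1326.66' in the JOIN's ON clause instead of WHERE

Corrected query:
SELECT p.name, c.amount FROM customers p LEFT JOIN purchases c ON c.customer_id = p.id AND c.amount > 1326.66

Result:
name  | amount 
------+--------
Alice | 1668.6 
Alice | 1865.84
Carol | NULL   
Bob   | NULL   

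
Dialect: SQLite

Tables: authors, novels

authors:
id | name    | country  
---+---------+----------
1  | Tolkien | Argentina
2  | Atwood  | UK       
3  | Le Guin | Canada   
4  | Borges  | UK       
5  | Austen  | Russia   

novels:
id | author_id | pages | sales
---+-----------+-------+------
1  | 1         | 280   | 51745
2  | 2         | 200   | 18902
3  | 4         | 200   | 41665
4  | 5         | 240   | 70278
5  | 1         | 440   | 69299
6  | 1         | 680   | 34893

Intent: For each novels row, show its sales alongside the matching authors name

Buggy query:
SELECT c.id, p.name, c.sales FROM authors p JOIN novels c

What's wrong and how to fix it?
Bug: JOIN with no ON clause produces a cartesian product; every novels row pairs with every authors row

Fix: Add ON c.author_id = p.id to the JOIN

Corrected query:
SELECT c.id, p.name, c.sales FROM authors p JOIN novels c ON c.author_id = p.id

Result:
id | name    | sales
---+---------+------
1  | Tolkien | 51745
2  | Atwood  | 18902
3  | Borges  | 41665
4  | Austen  | 70278
5  | Tolkien | 69299
6  | Tolkien | 34893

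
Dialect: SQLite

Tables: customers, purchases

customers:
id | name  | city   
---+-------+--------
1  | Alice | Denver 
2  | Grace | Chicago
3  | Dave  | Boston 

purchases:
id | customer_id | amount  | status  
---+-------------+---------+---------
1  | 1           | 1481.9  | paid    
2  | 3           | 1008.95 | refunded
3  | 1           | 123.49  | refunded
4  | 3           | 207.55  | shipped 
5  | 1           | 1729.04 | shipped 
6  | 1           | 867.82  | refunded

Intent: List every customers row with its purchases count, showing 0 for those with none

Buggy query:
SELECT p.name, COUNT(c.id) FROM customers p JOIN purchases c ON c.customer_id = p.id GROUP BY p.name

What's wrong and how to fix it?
Bug: INNER JOIN drops customers rows that have no matching purchases rows

Fix: Use LEFT JOIN so parents without children still appear (COUNT(c.id) gives 0)

Corrected query:
SELECT p.name, COUNT(c.id) FROM customers p LEFT JOIN purchases c ON c.customer_id = p.id GROUP BY p.name

Result:
name  | COUNT(c.id)
------+------------
Alice | 4          
Dave  | 2          
Grace | 0          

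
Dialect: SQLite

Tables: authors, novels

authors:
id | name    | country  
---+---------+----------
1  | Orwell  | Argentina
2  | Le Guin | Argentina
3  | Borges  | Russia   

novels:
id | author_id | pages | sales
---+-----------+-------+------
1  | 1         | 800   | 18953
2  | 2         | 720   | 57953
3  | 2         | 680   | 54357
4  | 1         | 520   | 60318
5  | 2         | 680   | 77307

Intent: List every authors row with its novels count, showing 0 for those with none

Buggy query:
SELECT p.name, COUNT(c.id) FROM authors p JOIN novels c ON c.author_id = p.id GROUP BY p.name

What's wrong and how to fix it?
Bug: An inner join excludes parents with zero children

Fix: Use LEFT JOIN so parents without children still appear (COUNT(c.id) gives 0)

Corrected query:
SELECT p.name, COUNT(c.id) FROM authors p LEFT JOIN novels c ON c.author_id = p.id GROUP BY p.name

Result:
name    | COUNT(c.id)
--------+------------
Borges  | 0          
Le Guin | 3          
Orwell  | 2          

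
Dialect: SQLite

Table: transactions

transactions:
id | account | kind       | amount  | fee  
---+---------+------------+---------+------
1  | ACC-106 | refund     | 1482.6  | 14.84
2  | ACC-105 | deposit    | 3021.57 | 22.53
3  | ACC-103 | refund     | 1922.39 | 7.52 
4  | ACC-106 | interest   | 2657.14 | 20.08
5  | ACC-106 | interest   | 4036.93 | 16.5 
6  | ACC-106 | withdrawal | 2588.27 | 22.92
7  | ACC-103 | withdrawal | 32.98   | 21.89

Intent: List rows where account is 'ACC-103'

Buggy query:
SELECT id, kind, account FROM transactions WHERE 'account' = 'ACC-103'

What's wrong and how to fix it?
Bug: 'account' in single quotes is a string literal, not the column; the comparison is literal-vs-literal and never true

Fix: Reference the column as account without single quotes

Corrected query:
SELECT id, kind, account FROM transactions WHERE account = 'ACC-103'

Result:
id | kind       | account
---+------------+--------
3  | refund     | ACC-103
7  | withdrawal | ACC-103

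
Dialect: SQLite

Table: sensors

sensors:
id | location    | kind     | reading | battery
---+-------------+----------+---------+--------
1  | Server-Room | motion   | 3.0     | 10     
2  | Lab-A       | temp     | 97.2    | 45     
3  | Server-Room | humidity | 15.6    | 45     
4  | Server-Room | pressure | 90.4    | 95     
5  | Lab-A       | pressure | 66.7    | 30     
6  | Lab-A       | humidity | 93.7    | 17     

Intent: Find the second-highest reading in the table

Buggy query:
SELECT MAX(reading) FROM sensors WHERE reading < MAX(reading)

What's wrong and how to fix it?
Bug: The inner MAX is an aggregate inside WHERE, which is not allowed

Fix: Put the inner MAX in a scalar subquery

Corrected query:
SELECT MAX(reading) FROM sensors WHERE reading < (SELECT MAX(reading) FROM sensors)

Result:
MAX(reading)
------------
93.7        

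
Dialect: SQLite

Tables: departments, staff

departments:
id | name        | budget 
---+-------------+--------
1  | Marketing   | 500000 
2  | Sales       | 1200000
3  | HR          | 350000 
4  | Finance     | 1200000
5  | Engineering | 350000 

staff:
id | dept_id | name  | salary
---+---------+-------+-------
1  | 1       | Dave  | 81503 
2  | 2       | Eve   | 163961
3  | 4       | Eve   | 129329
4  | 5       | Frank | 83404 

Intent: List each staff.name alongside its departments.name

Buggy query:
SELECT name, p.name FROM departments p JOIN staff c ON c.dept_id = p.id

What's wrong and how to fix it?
Bug: Both tables have a 'name' column; the unqualified reference is ambiguous

Fix: Prefix ambiguous columns with the table alias

Corrected query:
SELECT c.name, p.name FROM departments p JOIN staff c ON c.dept_id = p.id

Result:
name  | name       
------+------------
Dave  | Marketing  
Eve   | Sales      
Eve   | Finance    
Frank | Engineering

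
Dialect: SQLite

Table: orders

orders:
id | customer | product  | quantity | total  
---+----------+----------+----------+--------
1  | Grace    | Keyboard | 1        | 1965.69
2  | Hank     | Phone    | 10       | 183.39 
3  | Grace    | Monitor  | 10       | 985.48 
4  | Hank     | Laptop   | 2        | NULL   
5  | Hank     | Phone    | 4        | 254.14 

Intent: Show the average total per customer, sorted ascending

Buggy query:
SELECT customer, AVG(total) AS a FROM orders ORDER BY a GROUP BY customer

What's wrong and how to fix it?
Bug: ORDER BY appears before GROUP BY; SQL clause order requires GROUP BY first

Fix: Move ORDER BY to the end, after GROUP BY

Corrected query:
SELECT customer, AVG(total) AS a FROM orders GROUP BY customer ORDER BY a

Result:
customer | a       
---------+---------
Hank     | 218.765 
Grace    | 1475.585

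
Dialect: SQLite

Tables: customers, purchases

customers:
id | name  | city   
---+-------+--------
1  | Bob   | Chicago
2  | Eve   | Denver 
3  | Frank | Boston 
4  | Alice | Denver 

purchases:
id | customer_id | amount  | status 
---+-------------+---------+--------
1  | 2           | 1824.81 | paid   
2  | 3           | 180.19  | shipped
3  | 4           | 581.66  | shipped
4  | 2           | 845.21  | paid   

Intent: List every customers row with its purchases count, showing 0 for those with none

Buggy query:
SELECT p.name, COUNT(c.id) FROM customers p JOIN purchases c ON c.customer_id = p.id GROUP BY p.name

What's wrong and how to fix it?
Bug: An inner join excludes parents with zero children

Fix: Switch to LEFT JOIN to retain unmatched parent rows

Corrected query:
SELECT p.name, COUNT(c.id) FROM customers p LEFT JOIN purchases c ON c.customer_id = p.id GROUP BY p.name

Result:
name  | COUNT(c.id)
------+------------
Alice | 1          
Bob   | 0          
Eve   | 2          
Frank | 1          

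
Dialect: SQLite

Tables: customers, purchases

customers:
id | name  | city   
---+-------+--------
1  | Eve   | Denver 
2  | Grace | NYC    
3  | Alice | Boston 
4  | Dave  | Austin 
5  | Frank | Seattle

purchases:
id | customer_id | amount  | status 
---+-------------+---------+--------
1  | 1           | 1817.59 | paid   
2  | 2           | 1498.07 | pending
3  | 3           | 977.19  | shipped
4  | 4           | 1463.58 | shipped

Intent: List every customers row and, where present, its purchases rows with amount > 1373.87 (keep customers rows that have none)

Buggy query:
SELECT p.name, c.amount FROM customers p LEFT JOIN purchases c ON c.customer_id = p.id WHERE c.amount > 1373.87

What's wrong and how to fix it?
Bug: A WHERE condition on the right-hand table after LEFT JOIN drops unmatched parents

Fix: Put 'c.amount > 1373.87' in the JOIN's ON clause instead of WHERE

Corrected query:
SELECT p.name, c.amount FROM customers p LEFT JOIN purchases c ON c.customer_id = p.id AND c.amount > 1373.87

Result:
name  | amount 
------+--------
Eve   | 1817.59
Grace | 1498.07
Alice | NULL   
Dave  | 1463.58
Frank | NULL   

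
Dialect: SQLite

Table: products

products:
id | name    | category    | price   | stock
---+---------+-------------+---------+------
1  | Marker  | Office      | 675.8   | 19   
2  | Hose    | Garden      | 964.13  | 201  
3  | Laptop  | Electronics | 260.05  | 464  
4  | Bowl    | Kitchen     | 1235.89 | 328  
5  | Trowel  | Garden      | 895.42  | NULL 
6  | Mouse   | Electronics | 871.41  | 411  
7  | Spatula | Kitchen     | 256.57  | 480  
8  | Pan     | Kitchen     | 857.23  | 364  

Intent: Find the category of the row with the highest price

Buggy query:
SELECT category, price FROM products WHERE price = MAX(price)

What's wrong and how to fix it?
Bug: WHERE is evaluated per row; an aggregate over the whole table isn't defined there

Fix: Wrap MAX in a scalar subquery so WHERE compares against a single value

Corrected query:
SELECT category, price FROM products WHERE price = (SELECT MAX(price) FROM products)

Result:
category | price  
---------+--------
Kitchen  | 1235.89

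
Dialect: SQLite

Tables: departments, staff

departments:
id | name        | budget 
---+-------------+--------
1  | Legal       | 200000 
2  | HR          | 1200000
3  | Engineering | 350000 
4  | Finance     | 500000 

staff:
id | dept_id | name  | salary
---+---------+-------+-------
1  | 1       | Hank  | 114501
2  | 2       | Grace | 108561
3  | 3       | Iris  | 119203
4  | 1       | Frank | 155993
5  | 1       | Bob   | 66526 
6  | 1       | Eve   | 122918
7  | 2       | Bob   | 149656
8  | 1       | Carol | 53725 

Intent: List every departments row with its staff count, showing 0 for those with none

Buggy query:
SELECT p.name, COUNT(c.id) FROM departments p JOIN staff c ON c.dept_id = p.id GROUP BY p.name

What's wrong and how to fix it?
Bug: INNER JOIN drops departments rows that have no matching staff rows

Fix: Use LEFT JOIN so parents without children still appear (COUNT(c.id) gives 0)

Corrected query:
SELECT p.name, COUNT(c.id) FROM departments p LEFT JOIN staff c ON c.dept_id = p.id GROUP BY p.name

Result:
name        | COUNT(c.id)
------------+------------
Engineering | 1          
Finance     | 0          
HR          | 2          
Legal       | 5          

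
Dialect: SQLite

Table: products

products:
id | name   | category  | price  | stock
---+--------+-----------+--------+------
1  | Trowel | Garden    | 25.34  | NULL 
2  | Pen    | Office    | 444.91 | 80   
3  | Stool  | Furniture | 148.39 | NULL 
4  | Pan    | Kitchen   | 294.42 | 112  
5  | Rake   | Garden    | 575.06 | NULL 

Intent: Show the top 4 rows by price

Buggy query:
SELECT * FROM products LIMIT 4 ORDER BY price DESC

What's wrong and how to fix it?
Bug: ORDER BY cannot follow LIMIT; LIMIT is the final clause

Fix: Sort with ORDER BY, then apply LIMIT

Corrected query:
SELECT * FROM products ORDER BY price DESC LIMIT 4

Result:
id | name  | category  | price  | stock
---+-------+-----------+--------+------
5  | Rake  | Garden    | 575.06 | NULL 
2  | Pen   | Office    | 444.91 | 80   
4  | Pan   | Kitchen   | 294.42 | 112  
3  | Stool | Furniture | 148.39 | NULL 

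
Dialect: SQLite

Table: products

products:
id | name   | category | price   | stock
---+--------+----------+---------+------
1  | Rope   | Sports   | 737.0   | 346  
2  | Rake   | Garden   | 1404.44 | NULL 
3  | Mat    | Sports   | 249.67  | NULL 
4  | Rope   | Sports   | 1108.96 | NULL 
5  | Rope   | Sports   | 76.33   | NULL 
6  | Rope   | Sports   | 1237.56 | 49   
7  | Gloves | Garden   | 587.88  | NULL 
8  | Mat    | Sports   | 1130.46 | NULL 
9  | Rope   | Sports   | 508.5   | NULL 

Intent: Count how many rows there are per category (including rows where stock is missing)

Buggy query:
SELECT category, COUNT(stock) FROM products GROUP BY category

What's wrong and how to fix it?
Bug: COUNT(column) counts non-NULL values only; rows with NULL stock aren't counted

Fix: Replace COUNT(stock) with COUNT(*)

Corrected query:
SELECT category, COUNT(*) FROM products GROUP BY category

Result:
category | COUNT(*)
---------+---------
Garden   | 2       
Sports   | 7       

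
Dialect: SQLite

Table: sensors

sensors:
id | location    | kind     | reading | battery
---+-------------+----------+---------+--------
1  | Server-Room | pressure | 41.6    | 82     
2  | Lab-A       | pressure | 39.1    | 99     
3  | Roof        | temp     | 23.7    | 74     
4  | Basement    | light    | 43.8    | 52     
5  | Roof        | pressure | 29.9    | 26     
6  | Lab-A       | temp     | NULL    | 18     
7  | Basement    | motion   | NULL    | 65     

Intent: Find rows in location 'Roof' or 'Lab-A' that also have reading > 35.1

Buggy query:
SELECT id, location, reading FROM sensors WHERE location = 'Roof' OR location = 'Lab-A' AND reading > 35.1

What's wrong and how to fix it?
Bug: Without parentheses, AND is evaluated before OR, so the reading filter only applies to the 'Lab-A' branch

Fix: Add parentheses around the OR so the AND applies to both alternatives

Corrected query:
SELECT id, location, reading FROM sensors WHERE (location = 'Roof' OR location = 'Lab-A') AND reading > 35.1

Result:
id | location | reading
---+----------+--------
2  | Lab-A    | 39.1   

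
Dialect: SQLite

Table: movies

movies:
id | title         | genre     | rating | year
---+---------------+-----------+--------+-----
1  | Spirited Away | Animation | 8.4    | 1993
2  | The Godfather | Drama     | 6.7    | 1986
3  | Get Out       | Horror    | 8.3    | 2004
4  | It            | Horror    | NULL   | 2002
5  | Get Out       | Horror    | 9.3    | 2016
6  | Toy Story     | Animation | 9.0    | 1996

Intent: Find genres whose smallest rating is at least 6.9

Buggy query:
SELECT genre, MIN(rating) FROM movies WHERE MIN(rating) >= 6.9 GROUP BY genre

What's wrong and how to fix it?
Bug: MIN() in WHERE is a misuse of aggregate

Fix: Use HAVING for the per-group MIN condition

Corrected query:
SELECT genre, MIN(rating) FROM movies GROUP BY genre HAVING MIN(rating) >= 6.9

Result:
genre     | MIN(rating)
----------+------------
Animation | 8.4        
Horror    | 8.3        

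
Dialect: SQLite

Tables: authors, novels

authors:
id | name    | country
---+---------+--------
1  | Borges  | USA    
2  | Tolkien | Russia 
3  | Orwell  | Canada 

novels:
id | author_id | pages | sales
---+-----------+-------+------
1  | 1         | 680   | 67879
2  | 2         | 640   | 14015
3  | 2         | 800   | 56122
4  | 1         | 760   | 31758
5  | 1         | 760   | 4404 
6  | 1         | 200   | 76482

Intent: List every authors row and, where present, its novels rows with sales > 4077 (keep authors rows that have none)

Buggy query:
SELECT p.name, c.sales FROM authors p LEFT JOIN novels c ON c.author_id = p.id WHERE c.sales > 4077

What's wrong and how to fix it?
Bug: A WHERE condition on the right-hand table after LEFT JOIN drops unmatched parents

Fix: Move the right-table condition into the ON clause so unmatched parents are kept

Corrected query:
SELECT p.name, c.sales FROM authors p LEFT JOIN novels c ON c.author_id = p.id AND c.sales > 4077

Result:
name    | sales
--------+------
Borges  | 4404 
Borges  | 31758
Borges  | 67879
Borges  | 76482
Tolkien | 14015
Tolkien | 56122
Orwell  | NULL 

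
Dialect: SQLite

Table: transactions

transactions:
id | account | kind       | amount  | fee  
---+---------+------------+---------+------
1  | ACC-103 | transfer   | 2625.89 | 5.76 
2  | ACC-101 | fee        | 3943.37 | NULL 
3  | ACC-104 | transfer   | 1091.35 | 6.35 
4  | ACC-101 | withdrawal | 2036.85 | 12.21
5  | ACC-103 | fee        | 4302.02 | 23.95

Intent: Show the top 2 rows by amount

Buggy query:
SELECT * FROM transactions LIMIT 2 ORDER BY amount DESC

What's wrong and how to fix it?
Bug: ORDER BY cannot follow LIMIT; LIMIT is the final clause

Fix: Swap the clauses: ORDER BY first, then LIMIT

Corrected query:
SELECT * FROM transactions ORDER BY amount DESC LIMIT 2

Result:
id | account | kind | amount  | fee  
---+---------+------+---------+------
5  | ACC-103 | fee  | 4302.02 | 23.95
2  | ACC-101 | fee  | 3943.37 | NULL 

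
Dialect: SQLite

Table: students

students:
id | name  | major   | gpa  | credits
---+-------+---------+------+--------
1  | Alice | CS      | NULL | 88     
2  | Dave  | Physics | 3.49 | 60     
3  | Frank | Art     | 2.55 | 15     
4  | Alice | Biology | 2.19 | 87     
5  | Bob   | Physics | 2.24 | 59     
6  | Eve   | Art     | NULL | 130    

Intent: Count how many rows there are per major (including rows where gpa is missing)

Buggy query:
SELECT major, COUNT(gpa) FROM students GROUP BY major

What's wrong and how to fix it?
Bug: COUNT(column) counts non-NULL values only; rows with NULL gpa aren't counted

Fix: Replace COUNT(gpa) with COUNT(*)

Corrected query:
SELECT major, COUNT(*) FROM students GROUP BY major

Result:
major   | COUNT(*)
--------+---------
Art     | 2       
Biology | 1       
CS      | 1       
Physics | 2       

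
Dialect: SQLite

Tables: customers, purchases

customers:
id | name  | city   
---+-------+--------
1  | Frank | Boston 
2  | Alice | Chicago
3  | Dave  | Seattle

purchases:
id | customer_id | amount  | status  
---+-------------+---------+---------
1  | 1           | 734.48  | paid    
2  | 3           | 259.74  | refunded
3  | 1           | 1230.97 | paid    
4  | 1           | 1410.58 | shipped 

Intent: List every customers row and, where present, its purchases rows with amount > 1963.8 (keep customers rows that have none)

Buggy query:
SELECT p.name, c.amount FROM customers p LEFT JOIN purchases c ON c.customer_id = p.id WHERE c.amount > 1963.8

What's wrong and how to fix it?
Bug: A WHERE condition on the right-hand table after LEFT JOIN drops unmatched parents

Fix: Put 'c.amount > 1963.8' in the JOIN's ON clause instead of WHERE

Corrected query:
SELECT p.name, c.amount FROM customers p LEFT JOIN purchases c ON c.customer_id = p.id AND c.amount > 1963.8

Result:
name  | amount
------+-------
Frank | NULL  
Alice | NULL  
Dave  | NULL  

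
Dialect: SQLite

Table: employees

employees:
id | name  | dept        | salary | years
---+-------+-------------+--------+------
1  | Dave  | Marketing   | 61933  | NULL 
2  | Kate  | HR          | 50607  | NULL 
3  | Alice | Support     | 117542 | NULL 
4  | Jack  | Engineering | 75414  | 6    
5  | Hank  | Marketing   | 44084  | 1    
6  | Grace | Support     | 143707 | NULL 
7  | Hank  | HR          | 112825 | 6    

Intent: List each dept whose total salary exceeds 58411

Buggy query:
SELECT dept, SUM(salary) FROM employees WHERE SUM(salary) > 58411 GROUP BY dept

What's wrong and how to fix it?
Bug: Aggregate functions cannot appear in a WHERE clause

Fix: Move the aggregate condition to a HAVING clause

Corrected query:
SELECT dept, SUM(salary) FROM employees GROUP BY dept HAVING SUM(salary) > 58411

Result:
dept        | SUM(salary)
------------+------------
Engineering | 75414      
HR          | 163432     
Marketing   | 106017     
Support     | 261249     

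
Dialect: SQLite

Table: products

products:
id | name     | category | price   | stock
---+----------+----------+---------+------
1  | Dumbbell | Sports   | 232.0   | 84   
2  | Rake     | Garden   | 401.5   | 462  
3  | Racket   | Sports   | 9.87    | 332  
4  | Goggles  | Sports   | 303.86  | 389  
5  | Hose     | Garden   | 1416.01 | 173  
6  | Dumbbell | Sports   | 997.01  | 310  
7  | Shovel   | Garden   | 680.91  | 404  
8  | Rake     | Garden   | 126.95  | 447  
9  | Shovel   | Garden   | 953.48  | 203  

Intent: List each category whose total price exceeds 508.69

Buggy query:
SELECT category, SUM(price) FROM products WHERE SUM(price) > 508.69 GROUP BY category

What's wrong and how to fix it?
Bug: SUM(price) is an aggregate, but WHERE filters rows before aggregation

Fix: Use HAVING (which filters groups after aggregation) instead of WHERE

Corrected query:
SELECT category, SUM(price) FROM products GROUP BY category HAVING SUM(price) > 508.69

Result:
category | SUM(price)
---------+-----------
Garden   | 3578.85   
Sports   | 1542.74   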